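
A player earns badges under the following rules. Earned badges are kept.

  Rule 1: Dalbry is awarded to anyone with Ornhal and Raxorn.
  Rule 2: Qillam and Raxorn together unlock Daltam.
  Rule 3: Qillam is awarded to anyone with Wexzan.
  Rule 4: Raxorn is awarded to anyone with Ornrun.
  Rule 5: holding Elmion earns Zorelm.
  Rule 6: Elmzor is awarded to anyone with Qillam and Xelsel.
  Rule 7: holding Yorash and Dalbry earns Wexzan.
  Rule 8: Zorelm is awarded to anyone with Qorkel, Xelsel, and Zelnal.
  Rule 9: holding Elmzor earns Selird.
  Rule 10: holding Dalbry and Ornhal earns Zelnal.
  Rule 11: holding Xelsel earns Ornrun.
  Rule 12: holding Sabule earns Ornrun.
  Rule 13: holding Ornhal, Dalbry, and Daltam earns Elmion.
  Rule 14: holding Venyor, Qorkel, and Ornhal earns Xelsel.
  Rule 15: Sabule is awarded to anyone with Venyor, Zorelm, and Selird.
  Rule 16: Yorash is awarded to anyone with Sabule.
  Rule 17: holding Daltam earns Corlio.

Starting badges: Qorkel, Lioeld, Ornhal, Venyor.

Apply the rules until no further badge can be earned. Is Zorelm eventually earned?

With Venyor, Qorkel, and Ornhal, Xelsel is earned (Rule 14).
With Xelsel, Ornrun is earned (Rule 11).
With Ornrun, Raxorn is earned (Rule 4).
With Ornhal and Raxorn, Dalbry is earned (Rule 1).
With Dalbry and Ornhal, Zelnal is earned (Rule 10).
With Qorkel, Xelsel, and Zelnal, Zorelm is earned (Rule 8).

Yes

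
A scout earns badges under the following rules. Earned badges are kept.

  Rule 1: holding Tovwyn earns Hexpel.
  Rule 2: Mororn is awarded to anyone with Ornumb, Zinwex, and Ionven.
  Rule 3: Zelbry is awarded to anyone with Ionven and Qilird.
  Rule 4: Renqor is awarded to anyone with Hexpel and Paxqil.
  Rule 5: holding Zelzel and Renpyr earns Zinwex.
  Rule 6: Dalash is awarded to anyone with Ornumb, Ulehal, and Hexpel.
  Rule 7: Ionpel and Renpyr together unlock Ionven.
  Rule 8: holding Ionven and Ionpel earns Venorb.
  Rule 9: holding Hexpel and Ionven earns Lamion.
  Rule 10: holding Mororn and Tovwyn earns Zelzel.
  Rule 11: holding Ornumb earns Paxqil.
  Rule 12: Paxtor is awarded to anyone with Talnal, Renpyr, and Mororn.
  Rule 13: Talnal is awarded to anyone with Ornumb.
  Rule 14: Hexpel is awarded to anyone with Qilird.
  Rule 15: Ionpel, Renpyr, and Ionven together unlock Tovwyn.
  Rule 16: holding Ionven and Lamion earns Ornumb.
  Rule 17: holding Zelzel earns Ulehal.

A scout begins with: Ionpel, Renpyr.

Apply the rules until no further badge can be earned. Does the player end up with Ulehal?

Ulehal would need Zelzel (Rule 17), but Zelzel is never earned.

No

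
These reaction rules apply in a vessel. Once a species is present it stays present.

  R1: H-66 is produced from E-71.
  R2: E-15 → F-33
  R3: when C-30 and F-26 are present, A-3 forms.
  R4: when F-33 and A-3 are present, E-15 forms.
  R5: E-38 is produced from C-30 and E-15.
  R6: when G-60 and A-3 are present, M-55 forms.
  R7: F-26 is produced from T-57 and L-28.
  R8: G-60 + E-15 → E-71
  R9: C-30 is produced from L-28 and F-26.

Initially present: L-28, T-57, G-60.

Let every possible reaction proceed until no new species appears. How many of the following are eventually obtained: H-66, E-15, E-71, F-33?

0

H-66 would need E-71 (R1), but E-71 never forms.
E-15 would need F-33 and A-3 (R4), but F-33 never forms.
E-71 would need G-60 and E-15 (R8), but E-15 never forms.
F-33 would need E-15 (R2), but E-15 never forms.
None of the 4 are reached.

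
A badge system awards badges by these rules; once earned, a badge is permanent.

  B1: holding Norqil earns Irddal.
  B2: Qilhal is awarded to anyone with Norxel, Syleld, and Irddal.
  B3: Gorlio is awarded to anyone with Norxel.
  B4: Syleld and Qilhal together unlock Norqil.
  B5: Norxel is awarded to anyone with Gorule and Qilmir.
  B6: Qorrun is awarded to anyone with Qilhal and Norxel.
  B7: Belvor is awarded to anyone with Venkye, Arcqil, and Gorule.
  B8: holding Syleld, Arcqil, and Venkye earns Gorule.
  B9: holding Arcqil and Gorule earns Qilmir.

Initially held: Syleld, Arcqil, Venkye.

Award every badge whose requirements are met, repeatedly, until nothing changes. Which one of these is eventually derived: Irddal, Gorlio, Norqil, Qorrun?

With Syleld, Arcqil, and Venkye, Gorule is earned (B8).
With Arcqil and Gorule, Qilmir is earned (B9).
With Gorule and Qilmir, Norxel is earned (B5).
With Norxel, Gorlio is earned (B3).
Qorrun would need Qilhal and Norxel (B6), but Qilhal is never earned. Irddal would need Norqil (B1), but Norqil is never earned. Norqil would need Syleld and Qilhal (B4), but Qilhal is never earned.

Gorlio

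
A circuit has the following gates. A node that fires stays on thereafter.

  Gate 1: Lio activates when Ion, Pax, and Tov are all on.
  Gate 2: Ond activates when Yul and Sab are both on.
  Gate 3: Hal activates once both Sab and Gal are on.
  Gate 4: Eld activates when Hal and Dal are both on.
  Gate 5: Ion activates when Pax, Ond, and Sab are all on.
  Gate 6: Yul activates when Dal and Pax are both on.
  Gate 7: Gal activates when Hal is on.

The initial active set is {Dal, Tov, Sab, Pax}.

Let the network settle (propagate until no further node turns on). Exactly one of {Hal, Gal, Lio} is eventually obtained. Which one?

Lio

Dal and Pax are on, so Yul activates (Gate 6).
Gate 2: Yul and Sab on → Ond on.
Pax, Ond, and Sab are on, so Ion activates (Gate 5).
Ion, Pax, and Tov are on, so Lio activates (Gate 1).
Gal would need Hal (Gate 7), but Hal never turns on. Hal would need Sab and Gal (Gate 3), but Gal never turns on.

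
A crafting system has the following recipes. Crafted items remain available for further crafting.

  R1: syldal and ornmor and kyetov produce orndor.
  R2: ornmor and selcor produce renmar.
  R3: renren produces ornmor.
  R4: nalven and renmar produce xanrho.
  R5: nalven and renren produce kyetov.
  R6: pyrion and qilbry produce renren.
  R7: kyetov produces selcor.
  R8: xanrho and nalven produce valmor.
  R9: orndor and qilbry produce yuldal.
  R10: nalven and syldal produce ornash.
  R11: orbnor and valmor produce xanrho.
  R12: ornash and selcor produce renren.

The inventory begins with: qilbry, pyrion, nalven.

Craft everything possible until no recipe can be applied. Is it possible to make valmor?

Yes

pyrion and qilbry → renren (R6).
Using R3, renren makes ornmor.
nalven and renren → kyetov (R5).
kyetov → selcor (R7).
ornmor and selcor → renmar (R2).
nalven and renmar → xanrho (R4).
xanrho and nalven → valmor (R8).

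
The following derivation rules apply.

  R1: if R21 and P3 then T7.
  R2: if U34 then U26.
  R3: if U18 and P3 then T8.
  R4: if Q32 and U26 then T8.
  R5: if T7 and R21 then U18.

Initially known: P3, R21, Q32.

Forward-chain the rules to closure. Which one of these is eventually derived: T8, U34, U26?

From R21 and P3, R1 gives T7.
T7 and R21 hold, so U18 follows (R5).
U18 and P3 hold, so T8 follows (R3).
No rule produces U34, and it is not given. U26 would need U34 (R2), but U34 is never established.

T8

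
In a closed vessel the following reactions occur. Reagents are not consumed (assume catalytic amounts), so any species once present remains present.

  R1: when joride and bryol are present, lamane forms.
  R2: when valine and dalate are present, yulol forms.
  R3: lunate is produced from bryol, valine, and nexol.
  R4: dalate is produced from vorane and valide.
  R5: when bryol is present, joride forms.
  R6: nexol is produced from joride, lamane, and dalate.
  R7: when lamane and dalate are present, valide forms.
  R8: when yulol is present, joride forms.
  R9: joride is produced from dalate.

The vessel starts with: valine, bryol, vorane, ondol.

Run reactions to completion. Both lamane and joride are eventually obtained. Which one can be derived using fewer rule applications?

joride

joride: bryol present → joride forms (R5). [1 rule application]
lamane: bryol present → joride forms (R5). joride and bryol present → lamane forms (R1). [2 rule applications]
joride needs fewer.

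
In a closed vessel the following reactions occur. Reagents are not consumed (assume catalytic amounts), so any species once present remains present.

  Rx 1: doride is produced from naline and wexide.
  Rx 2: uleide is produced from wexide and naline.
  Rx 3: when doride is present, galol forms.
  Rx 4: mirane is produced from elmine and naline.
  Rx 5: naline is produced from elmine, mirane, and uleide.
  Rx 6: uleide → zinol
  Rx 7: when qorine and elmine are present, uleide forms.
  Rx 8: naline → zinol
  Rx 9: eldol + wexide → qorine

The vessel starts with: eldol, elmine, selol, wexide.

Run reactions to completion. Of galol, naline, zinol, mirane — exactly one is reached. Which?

eldol and wexide present → qorine forms (Rx 9).
qorine and elmine present → uleide forms (Rx 7).
uleide present → zinol forms (Rx 6).
mirane would need elmine and naline (Rx 4), but naline never forms. naline would need elmine, mirane, and uleide (Rx 5), but mirane never forms. galol would need doride (Rx 3), but doride never forms.

zinol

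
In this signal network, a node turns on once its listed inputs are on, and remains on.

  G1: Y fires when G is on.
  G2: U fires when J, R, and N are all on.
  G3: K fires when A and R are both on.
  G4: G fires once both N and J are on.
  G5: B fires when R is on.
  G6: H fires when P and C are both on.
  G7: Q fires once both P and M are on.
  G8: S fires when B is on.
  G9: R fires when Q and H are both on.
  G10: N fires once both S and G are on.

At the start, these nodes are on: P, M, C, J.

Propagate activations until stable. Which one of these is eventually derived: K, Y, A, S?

G6: P and C on → H on.
G7: P and M on → Q on.
G9: Q and H on → R on.
R is on, so B fires (G5).
B is on, so S fires (G8).
No rule produces A, and it is not given. Y would need G (G1), but G never turns on. K would need A and R (G3), but A never turns on.

S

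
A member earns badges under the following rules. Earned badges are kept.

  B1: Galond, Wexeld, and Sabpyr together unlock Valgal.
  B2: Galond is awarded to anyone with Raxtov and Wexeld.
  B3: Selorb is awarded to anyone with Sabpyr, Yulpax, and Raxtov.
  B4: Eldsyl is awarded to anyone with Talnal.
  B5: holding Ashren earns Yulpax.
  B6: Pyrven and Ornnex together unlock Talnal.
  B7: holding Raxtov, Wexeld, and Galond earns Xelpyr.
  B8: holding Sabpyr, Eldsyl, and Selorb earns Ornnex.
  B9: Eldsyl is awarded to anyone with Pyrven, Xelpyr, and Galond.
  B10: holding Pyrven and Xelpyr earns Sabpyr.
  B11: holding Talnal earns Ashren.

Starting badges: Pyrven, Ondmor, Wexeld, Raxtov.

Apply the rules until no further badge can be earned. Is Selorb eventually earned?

No

Selorb would need Sabpyr, Yulpax, and Raxtov (B3), but Yulpax is never earned.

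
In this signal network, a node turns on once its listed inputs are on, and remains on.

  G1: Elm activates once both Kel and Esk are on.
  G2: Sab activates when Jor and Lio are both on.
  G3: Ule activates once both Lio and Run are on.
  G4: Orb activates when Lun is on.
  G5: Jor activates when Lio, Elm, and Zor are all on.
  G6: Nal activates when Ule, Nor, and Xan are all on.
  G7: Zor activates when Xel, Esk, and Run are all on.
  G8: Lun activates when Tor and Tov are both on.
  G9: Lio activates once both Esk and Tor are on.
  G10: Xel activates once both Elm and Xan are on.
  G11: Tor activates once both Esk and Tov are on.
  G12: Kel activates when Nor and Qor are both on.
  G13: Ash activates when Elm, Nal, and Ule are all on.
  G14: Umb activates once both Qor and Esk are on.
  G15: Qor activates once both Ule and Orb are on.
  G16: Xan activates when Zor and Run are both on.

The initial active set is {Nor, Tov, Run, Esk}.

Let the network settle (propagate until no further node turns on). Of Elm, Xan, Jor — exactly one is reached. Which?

Esk and Tov are on, so Tor activates (G11).
G9: Esk and Tor on → Lio on.
Tor and Tov are on, so Lun activates (G8).
Lun is on, so Orb activates (G4).
Lio and Run are on, so Ule activates (G3).
Ule and Orb are on, so Qor activates (G15).
Nor and Qor are on, so Kel activates (G12).
Kel and Esk are on, so Elm activates (G1).
Xan would need Zor and Run (G16), but Zor never turns on. Jor would need Lio, Elm, and Zor (G5), but Zor never turns on.

Elm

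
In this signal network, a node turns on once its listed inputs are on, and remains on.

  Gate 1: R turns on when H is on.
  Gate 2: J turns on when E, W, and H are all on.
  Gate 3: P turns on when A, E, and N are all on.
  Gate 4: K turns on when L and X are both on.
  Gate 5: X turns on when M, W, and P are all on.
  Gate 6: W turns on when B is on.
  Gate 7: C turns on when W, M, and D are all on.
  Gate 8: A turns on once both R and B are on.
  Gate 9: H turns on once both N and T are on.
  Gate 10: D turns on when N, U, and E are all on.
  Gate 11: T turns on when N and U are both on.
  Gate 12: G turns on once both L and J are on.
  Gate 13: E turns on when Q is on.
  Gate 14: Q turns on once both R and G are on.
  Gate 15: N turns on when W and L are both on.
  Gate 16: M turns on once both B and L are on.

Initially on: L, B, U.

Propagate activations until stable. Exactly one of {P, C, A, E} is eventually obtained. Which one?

Gate 6: B on → W on.
W and L are on, so N turns on (Gate 15).
N and U are on, so T turns on (Gate 11).
N and T are on, so H turns on (Gate 9).
H is on, so R turns on (Gate 1).
R and B are on, so A turns on (Gate 8).
P would need A, E, and N (Gate 3), but E never turns on. C would need W, M, and D (Gate 7), but D never turns on. E would need Q (Gate 13), but Q never turns on.

A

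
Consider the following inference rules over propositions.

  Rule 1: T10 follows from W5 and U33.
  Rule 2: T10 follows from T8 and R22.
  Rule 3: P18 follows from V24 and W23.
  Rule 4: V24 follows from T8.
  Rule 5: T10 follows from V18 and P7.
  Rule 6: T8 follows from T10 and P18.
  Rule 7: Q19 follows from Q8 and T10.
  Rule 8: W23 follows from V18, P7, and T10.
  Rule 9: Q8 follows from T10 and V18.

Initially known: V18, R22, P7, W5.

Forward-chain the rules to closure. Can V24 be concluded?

No

V24 would need T8 (Rule 4), but T8 is never established.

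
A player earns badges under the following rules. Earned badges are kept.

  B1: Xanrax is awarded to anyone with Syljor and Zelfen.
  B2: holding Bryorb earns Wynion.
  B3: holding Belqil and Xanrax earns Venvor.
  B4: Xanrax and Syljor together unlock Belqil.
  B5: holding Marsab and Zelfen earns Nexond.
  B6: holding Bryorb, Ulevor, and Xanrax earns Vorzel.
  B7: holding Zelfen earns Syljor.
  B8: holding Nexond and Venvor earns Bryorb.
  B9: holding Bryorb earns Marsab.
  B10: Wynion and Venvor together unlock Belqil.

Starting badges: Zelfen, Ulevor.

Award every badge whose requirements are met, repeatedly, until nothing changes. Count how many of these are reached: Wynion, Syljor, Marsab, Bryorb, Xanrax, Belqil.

With Zelfen, Syljor is earned (B7).
With Syljor and Zelfen, Xanrax is earned (B1).
With Xanrax and Syljor, Belqil is earned (B4).
Wynion would need Bryorb (B2), but Bryorb is never earned.
Syljor: reached.
Marsab would need Bryorb (B9), but Bryorb is never earned.
Bryorb would need Nexond and Venvor (B8), but Nexond is never earned.
Xanrax: reached.
Belqil: reached.
Reached: Syljor, Xanrax, and Belqil — 3 of the 6.

3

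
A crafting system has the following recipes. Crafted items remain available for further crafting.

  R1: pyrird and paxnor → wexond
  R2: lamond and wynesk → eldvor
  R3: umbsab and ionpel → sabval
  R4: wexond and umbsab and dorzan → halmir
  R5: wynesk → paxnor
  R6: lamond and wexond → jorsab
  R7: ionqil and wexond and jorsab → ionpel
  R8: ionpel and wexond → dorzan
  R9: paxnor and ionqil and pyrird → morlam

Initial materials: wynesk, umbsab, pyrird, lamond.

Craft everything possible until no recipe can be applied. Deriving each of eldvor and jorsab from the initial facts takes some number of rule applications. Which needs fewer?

eldvor: Using R2, lamond and wynesk make eldvor. [1 rule application]
jorsab: Using R5, wynesk makes paxnor. pyrird and paxnor → wexond (R1). lamond and wexond → jorsab (R6). [3 rule applications]
eldvor needs fewer.

eldvor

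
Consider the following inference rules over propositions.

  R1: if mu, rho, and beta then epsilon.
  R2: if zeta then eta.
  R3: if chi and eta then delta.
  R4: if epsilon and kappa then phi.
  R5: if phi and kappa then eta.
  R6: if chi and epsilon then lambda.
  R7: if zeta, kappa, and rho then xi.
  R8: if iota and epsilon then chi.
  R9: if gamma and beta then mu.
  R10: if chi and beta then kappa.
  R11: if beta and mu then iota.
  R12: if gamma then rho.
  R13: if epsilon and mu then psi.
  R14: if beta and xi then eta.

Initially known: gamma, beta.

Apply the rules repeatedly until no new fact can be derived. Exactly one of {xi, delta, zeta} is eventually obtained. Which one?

gamma holds, so rho follows (R12).
From gamma and beta, R9 gives mu.
beta and mu hold, so iota follows (R11).
mu, rho, and beta hold, so epsilon follows (R1).
iota and epsilon hold, so chi follows (R8).
From chi and beta, R10 gives kappa.
From epsilon and kappa, R4 gives phi.
From phi and kappa, R5 gives eta.
From chi and eta, R3 gives delta.
xi would need zeta, kappa, and rho (R7), but zeta is never established. No rule produces zeta, and it is not given.

delta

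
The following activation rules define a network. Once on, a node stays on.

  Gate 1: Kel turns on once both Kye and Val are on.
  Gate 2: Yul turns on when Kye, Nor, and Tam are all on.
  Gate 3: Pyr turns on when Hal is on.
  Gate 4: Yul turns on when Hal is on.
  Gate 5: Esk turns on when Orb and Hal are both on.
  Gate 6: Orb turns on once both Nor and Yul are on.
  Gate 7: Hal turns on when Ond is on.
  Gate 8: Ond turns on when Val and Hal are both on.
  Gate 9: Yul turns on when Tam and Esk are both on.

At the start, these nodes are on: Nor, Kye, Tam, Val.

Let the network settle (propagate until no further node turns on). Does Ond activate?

No

Ond would need Val and Hal (Gate 8), but Hal never turns on.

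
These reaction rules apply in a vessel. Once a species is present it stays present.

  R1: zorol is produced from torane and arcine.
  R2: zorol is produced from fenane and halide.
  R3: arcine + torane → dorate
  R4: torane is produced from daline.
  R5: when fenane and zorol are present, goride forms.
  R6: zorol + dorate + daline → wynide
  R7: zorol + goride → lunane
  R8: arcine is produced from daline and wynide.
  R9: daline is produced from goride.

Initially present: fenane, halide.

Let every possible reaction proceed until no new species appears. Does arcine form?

No

arcine would need daline and wynide (R8), but wynide never forms.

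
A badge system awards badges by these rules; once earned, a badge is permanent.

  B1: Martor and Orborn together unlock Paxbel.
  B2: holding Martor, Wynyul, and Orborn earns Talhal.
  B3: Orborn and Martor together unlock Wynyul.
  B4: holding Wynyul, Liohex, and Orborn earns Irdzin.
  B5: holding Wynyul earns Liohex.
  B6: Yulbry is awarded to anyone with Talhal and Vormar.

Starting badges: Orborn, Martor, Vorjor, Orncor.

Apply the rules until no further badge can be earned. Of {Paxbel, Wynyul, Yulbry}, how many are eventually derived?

With Orborn and Martor, Wynyul is earned (B3).
With Martor and Orborn, Paxbel is earned (B1).
Paxbel: reached.
Wynyul: reached.
Yulbry would need Talhal and Vormar (B6), but Vormar is never earned.
Reached: Paxbel and Wynyul — 2 of the 3.

2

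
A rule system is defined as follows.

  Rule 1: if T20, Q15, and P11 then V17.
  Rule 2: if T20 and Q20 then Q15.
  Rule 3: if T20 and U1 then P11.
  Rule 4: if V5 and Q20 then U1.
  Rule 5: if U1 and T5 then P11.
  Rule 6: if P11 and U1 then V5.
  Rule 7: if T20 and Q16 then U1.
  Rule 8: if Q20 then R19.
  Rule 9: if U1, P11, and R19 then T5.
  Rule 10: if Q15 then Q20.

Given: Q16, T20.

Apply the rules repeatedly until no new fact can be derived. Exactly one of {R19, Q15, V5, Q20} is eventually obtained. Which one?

T20 and Q16 hold, so U1 follows (Rule 7).
From T20 and U1, Rule 3 gives P11.
P11 and U1 hold, so V5 follows (Rule 6).
Q20 would need Q15 (Rule 10), but Q15 is never established. Q15 would need T20 and Q20 (Rule 2), but Q20 is never established. R19 would need Q20 (Rule 8), but Q20 is never established.

V5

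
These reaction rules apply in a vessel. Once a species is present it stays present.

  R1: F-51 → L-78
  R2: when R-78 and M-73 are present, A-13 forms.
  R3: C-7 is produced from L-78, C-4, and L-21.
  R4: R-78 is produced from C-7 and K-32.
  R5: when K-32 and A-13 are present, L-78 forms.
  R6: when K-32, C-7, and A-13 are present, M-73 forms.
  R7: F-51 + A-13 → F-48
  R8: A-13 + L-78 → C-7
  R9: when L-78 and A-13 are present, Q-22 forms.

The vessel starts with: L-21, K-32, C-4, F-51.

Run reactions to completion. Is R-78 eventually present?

F-51 present → L-78 forms (R1).
L-78, C-4, and L-21 present → C-7 forms (R3).
C-7 and K-32 present → R-78 forms (R4).

Yes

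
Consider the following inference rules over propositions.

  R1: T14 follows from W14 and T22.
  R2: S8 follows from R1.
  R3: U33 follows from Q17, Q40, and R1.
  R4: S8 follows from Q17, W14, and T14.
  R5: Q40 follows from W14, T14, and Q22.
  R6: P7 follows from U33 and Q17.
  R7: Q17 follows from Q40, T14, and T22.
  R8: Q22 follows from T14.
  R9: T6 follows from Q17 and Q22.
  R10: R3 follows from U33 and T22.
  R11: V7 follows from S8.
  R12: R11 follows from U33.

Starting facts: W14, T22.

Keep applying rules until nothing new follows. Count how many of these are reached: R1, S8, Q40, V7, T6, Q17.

W14 and T22 hold, so T14 follows (R1).
T14 holds, so Q22 follows (R8).
W14, T14, and Q22 hold, so Q40 follows (R5).
Q40, T14, and T22 hold, so Q17 follows (R7).
Q17, W14, and T14 hold, so S8 follows (R4).
From Q17 and Q22, R9 gives T6.
S8 holds, so V7 follows (R11).
No rule produces R1, and it is not given.
S8: reached.
Q40: reached.
V7: reached.
T6: reached.
Q17: reached.
Reached: S8, Q40, V7, T6, and Q17 — 5 of the 6.

5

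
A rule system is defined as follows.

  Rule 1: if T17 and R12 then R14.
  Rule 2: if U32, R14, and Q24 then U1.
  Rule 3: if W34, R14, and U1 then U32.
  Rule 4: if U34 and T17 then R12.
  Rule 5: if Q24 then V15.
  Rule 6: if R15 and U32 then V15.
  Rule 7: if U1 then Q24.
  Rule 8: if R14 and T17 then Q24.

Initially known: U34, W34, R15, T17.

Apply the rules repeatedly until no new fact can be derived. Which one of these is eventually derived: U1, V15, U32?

U34 and T17 hold, so R12 follows (Rule 4).
T17 and R12 hold, so R14 follows (Rule 1).
R14 and T17 hold, so Q24 follows (Rule 8).
From Q24, Rule 5 gives V15.
U32 would need W34, R14, and U1 (Rule 3), but U1 is never established. U1 would need U32, R14, and Q24 (Rule 2), but U32 is never established.

V15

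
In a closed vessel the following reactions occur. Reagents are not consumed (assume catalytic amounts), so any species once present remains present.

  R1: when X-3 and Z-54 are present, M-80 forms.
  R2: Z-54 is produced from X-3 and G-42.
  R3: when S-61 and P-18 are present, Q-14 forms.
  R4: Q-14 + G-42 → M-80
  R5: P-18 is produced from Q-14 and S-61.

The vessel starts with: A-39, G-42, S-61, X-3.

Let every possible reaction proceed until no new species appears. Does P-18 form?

P-18 would need Q-14 and S-61 (R5), but Q-14 never forms.

No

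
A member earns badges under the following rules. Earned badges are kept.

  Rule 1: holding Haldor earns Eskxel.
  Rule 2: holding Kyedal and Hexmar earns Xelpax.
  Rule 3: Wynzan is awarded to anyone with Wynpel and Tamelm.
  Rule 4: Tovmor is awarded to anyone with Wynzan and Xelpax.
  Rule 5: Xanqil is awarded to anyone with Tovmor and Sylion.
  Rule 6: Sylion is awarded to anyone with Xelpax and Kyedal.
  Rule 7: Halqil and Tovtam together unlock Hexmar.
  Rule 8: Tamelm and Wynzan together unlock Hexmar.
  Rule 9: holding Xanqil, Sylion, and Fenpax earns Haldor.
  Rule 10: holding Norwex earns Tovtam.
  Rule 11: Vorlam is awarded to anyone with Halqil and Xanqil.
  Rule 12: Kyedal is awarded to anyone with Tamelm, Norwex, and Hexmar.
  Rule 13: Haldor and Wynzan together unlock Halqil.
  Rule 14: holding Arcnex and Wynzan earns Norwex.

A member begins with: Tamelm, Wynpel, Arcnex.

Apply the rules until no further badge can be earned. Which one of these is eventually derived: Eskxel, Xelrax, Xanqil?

With Wynpel and Tamelm, Wynzan is earned (Rule 3).
With Arcnex and Wynzan, Norwex is earned (Rule 14).
With Tamelm and Wynzan, Hexmar is earned (Rule 8).
With Tamelm, Norwex, and Hexmar, Kyedal is earned (Rule 12).
With Kyedal and Hexmar, Xelpax is earned (Rule 2).
With Wynzan and Xelpax, Tovmor is earned (Rule 4).
With Xelpax and Kyedal, Sylion is earned (Rule 6).
With Tovmor and Sylion, Xanqil is earned (Rule 5).
No rule produces Xelrax, and it is not given. Eskxel would need Haldor (Rule 1), but Haldor is never earned.

Xanqil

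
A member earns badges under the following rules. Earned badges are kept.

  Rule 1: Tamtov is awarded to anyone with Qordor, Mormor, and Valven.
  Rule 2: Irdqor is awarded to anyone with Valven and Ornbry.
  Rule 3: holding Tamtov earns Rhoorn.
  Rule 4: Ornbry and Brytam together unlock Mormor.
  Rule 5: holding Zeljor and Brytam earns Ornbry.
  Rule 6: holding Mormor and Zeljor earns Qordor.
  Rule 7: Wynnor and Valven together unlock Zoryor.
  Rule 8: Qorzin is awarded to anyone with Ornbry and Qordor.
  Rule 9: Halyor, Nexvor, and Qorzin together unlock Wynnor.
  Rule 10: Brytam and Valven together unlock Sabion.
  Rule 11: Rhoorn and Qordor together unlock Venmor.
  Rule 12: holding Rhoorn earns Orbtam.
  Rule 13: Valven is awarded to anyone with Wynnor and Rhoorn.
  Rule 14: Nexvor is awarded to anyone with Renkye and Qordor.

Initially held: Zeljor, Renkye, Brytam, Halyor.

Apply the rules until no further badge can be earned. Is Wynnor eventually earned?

Yes

With Zeljor and Brytam, Ornbry is earned (Rule 5).
With Ornbry and Brytam, Mormor is earned (Rule 4).
With Mormor and Zeljor, Qordor is earned (Rule 6).
With Renkye and Qordor, Nexvor is earned (Rule 14).
With Ornbry and Qordor, Qorzin is earned (Rule 8).
With Halyor, Nexvor, and Qorzin, Wynnor is earned (Rule 9).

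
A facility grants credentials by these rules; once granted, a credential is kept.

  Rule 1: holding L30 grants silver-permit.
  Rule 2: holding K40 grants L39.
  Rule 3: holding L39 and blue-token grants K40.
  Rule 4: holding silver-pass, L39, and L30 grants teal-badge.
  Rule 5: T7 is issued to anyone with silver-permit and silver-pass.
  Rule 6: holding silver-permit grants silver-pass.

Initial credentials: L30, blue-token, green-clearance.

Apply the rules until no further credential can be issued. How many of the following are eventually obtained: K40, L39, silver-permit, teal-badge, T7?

2

Holding L30 grants silver-permit (Rule 1).
Holding silver-permit grants silver-pass (Rule 6).
Holding silver-permit and silver-pass grants T7 (Rule 5).
K40 would need L39 and blue-token (Rule 3), but L39 is never granted.
L39 would need K40 (Rule 2), but K40 is never granted.
silver-permit: reached.
teal-badge would need silver-pass, L39, and L30 (Rule 4), but L39 is never granted.
T7: reached.
Reached: silver-permit and T7 — 2 of the 5.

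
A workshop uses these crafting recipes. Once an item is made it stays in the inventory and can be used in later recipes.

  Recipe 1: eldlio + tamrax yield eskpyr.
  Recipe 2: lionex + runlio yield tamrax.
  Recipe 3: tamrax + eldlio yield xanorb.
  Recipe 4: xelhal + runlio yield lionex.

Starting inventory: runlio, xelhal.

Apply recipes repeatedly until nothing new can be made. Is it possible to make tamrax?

Yes

Using Recipe 4, xelhal and runlio make lionex.
Using Recipe 2, lionex and runlio make tamrax.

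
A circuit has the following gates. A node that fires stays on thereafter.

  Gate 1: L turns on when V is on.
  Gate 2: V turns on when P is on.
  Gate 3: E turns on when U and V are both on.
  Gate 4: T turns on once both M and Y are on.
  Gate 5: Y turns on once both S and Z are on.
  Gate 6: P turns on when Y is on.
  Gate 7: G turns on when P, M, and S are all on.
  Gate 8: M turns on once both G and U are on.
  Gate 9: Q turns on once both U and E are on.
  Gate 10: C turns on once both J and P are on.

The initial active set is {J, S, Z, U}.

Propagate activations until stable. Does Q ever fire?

Yes

S and Z are on, so Y turns on (Gate 5).
Gate 6: Y on → P on.
P is on, so V turns on (Gate 2).
U and V are on, so E turns on (Gate 3).
U and E are on, so Q turns on (Gate 9).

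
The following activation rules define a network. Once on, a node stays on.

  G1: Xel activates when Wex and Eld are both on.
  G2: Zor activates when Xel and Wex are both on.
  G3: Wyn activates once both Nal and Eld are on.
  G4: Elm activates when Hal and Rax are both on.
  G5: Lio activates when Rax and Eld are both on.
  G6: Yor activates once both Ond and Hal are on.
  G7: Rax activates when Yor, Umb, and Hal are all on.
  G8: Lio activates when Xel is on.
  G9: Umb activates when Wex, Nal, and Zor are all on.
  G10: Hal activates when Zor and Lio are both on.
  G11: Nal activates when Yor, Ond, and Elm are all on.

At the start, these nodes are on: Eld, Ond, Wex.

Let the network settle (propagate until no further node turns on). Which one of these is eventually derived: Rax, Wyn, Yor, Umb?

Yor

Wex and Eld are on, so Xel activates (G1).
G2: Xel and Wex on → Zor on.
G8: Xel on → Lio on.
G10: Zor and Lio on → Hal on.
Ond and Hal are on, so Yor activates (G6).
Wyn would need Nal and Eld (G3), but Nal never turns on. Rax would need Yor, Umb, and Hal (G7), but Umb never turns on. Umb would need Wex, Nal, and Zor (G9), but Nal never turns on.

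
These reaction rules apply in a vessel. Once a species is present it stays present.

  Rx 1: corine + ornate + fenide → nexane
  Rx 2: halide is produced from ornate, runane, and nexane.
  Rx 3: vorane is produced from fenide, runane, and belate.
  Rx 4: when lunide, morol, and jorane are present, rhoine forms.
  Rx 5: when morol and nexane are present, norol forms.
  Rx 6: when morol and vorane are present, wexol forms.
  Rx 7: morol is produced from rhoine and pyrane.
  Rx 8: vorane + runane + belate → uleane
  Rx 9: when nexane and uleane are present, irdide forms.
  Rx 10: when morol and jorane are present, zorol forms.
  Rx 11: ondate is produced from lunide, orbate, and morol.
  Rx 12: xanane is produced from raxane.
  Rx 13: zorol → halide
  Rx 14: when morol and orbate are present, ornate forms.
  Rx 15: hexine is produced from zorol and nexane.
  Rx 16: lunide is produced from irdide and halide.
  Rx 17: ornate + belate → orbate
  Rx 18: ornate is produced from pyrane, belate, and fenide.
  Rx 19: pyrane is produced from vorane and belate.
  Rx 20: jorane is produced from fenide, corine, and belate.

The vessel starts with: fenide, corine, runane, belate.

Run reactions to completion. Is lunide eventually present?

Yes

fenide, runane, and belate present → vorane forms (Rx 3).
vorane, runane, and belate present → uleane forms (Rx 8).
vorane and belate present → pyrane forms (Rx 19).
pyrane, belate, and fenide present → ornate forms (Rx 18).
corine, ornate, and fenide present → nexane forms (Rx 1).
nexane and uleane present → irdide forms (Rx 9).
ornate, runane, and nexane present → halide forms (Rx 2).
irdide and halide present → lunide forms (Rx 16).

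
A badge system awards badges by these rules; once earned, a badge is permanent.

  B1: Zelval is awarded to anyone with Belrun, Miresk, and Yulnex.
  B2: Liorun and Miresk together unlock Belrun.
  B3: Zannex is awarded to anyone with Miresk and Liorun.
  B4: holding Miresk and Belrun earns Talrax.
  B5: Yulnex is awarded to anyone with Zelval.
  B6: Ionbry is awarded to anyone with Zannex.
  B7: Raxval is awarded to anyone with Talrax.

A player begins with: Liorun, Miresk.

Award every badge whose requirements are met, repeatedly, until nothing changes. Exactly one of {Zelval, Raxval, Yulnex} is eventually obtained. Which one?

Raxval

With Liorun and Miresk, Belrun is earned (B2).
With Miresk and Belrun, Talrax is earned (B4).
With Talrax, Raxval is earned (B7).
Zelval would need Belrun, Miresk, and Yulnex (B1), but Yulnex is never earned. Yulnex would need Zelval (B5), but Zelval is never earned.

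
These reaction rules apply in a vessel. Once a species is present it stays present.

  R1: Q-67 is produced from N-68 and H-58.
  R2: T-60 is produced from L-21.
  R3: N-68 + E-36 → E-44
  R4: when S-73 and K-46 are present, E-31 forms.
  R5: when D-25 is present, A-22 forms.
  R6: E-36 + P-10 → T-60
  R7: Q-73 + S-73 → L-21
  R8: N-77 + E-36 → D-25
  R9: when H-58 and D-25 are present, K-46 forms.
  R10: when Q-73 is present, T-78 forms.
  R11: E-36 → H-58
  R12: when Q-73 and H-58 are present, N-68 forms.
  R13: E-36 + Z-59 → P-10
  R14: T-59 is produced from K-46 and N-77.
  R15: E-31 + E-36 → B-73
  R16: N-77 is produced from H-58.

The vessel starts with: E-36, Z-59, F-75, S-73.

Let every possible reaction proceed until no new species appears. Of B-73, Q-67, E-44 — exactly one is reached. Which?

B-73

E-36 present → H-58 forms (R11).
H-58 present → N-77 forms (R16).
N-77 and E-36 present → D-25 forms (R8).
H-58 and D-25 present → K-46 forms (R9).
S-73 and K-46 present → E-31 forms (R4).
E-31 and E-36 present → B-73 forms (R15).
E-44 would need N-68 and E-36 (R3), but N-68 never forms. Q-67 would need N-68 and H-58 (R1), but N-68 never forms.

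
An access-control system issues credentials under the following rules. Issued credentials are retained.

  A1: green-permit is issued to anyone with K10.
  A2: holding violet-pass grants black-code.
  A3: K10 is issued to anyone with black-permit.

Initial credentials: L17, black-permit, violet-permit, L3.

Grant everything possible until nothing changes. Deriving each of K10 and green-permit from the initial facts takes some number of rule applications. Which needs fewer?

K10

K10: Holding black-permit grants K10 (A3). [1 rule application]
green-permit: Holding black-permit grants K10 (A3). Holding K10 grants green-permit (A1). [2 rule applications]
K10 needs fewer.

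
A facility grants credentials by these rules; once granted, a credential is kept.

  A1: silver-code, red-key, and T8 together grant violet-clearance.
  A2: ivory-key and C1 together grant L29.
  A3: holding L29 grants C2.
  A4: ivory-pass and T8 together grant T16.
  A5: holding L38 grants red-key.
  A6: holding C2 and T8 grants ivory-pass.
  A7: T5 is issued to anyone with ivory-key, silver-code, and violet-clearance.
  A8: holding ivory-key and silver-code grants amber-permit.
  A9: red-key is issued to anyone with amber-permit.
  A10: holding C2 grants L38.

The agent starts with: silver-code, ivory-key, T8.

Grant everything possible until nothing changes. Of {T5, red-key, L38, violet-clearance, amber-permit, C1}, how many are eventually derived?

4

Holding ivory-key and silver-code grants amber-permit (A8).
Holding amber-permit grants red-key (A9).
Holding silver-code, red-key, and T8 grants violet-clearance (A1).
Holding ivory-key, silver-code, and violet-clearance grants T5 (A7).
T5: reached.
red-key: reached.
L38 would need C2 (A10), but C2 is never granted.
violet-clearance: reached.
amber-permit: reached.
No rule produces C1, and it is not given.
Reached: T5, red-key, violet-clearance, and amber-permit — 4 of the 6.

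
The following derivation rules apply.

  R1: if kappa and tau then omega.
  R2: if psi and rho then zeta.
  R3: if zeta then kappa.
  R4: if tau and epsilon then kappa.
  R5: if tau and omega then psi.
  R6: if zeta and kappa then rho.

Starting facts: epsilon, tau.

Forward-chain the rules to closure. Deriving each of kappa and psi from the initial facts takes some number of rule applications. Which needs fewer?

kappa: tau and epsilon hold, so kappa follows (R4). [1 rule application]
psi: tau and epsilon hold, so kappa follows (R4). From kappa and tau, R1 gives omega. From tau and omega, R5 gives psi. [3 rule applications]
kappa needs fewer.

kappa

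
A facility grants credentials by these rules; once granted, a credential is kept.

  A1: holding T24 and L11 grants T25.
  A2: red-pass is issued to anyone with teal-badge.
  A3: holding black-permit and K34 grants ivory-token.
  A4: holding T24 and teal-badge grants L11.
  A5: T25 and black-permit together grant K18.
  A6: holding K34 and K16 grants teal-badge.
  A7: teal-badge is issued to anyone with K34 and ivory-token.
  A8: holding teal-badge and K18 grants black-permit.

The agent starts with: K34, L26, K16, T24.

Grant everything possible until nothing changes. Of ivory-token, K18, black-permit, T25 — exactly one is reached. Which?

T25

Holding K34 and K16 grants teal-badge (A6).
Holding T24 and teal-badge grants L11 (A4).
Holding T24 and L11 grants T25 (A1).
black-permit would need teal-badge and K18 (A8), but K18 is never granted. K18 would need T25 and black-permit (A5), but black-permit is never granted. ivory-token would need black-permit and K34 (A3), but black-permit is never granted.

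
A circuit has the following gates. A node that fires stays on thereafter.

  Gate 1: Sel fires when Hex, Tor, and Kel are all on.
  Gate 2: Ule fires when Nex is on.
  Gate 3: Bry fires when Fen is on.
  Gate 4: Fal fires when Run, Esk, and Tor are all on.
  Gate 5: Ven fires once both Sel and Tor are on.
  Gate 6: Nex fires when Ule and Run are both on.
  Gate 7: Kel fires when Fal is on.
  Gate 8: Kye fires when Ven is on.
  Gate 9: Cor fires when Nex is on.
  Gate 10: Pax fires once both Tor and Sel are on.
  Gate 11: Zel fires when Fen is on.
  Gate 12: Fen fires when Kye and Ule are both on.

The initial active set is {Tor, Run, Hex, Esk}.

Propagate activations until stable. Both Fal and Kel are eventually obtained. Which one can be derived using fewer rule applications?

Fal: Run, Esk, and Tor are on, so Fal fires (Gate 4). [1 rule application]
Kel: Gate 4: Run, Esk, and Tor on → Fal on. Gate 7: Fal on → Kel on. [2 rule applications]
Fal needs fewer.

Fal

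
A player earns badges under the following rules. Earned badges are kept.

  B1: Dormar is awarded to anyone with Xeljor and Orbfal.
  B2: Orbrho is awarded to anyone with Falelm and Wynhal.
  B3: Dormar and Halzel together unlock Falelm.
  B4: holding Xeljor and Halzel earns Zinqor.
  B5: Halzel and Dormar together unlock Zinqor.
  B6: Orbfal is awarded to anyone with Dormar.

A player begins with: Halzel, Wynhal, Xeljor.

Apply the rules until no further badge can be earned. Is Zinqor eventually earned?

With Xeljor and Halzel, Zinqor is earned (B4).

Yes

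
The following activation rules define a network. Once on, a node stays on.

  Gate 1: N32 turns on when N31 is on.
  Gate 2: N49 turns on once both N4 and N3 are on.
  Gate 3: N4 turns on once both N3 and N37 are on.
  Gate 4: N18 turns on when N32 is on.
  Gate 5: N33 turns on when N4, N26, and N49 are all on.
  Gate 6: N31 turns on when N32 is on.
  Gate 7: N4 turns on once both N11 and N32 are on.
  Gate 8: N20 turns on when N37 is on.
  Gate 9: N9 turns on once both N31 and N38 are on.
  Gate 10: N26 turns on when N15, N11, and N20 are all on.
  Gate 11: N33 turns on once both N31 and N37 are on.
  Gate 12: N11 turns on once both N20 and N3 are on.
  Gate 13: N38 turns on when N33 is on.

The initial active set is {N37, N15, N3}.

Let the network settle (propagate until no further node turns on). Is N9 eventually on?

No

N9 would need N31 and N38 (Gate 9), but N31 never turns on.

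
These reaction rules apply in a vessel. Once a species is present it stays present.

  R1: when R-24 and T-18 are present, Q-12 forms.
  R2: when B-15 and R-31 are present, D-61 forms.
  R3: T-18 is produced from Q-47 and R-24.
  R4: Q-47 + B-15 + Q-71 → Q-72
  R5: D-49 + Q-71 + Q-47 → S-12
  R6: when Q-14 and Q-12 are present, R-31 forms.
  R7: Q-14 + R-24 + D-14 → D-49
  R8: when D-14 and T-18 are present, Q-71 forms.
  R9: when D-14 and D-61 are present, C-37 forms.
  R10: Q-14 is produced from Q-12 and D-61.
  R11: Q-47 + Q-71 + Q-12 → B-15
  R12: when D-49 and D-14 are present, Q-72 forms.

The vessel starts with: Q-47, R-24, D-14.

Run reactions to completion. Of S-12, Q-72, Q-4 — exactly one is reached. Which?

Q-47 and R-24 present → T-18 forms (R3).
D-14 and T-18 present → Q-71 forms (R8).
R-24 and T-18 present → Q-12 forms (R1).
Q-47, Q-71, and Q-12 present → B-15 forms (R11).
Q-47, B-15, and Q-71 present → Q-72 forms (R4).
S-12 would need D-49, Q-71, and Q-47 (R5), but D-49 never forms. No rule produces Q-4, and it is not given.

Q-72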